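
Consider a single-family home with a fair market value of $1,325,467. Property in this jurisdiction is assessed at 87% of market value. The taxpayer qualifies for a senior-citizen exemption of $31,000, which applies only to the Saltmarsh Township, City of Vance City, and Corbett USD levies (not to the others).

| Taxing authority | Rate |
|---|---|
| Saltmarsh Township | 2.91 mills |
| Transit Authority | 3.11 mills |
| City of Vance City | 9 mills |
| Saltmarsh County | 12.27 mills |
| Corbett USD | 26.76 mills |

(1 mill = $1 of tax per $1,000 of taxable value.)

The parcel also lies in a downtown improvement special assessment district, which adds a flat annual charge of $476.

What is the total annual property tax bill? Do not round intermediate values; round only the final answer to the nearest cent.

Assessed value = $1,325,467 × 0.87 = $1,153,156.29
Saltmarsh Township: ($1,153,156.29 − $31,000) × 0.00291 = $1,122,156.29 × 0.00291 = $3,265.4748039
Transit Authority: $1,153,156.29 × 0.00311 = $3,586.3160619
City of Vance City: ($1,153,156.29 − $31,000) × 0.009 = $1,122,156.29 × 0.009 = $10,099.40661
Saltmarsh County: $1,153,156.29 × 0.01227 = $14,149.2276783
Corbett USD: ($1,153,156.29 − $31,000) × 0.02676 = $1,122,156.29 × 0.02676 = $30,028.9023204
Levies subtotal = $61,129.3274745
Total = $61,129.3274745 + $476 = $61,605.3274745

$61,605.33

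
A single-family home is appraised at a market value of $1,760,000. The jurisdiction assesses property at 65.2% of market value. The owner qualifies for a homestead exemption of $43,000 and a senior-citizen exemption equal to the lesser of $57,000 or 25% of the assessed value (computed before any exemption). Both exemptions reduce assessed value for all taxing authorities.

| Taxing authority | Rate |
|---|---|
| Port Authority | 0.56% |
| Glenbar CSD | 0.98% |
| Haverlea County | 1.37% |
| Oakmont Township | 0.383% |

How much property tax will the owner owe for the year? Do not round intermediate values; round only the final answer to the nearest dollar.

$34,495

Assessed value = $1,760,000 × 0.652 = $1,147,520
Senior-citizen exemption = min($57,000, 25% × $1,147,520) = min($57,000, $286,880) = $57,000 (dollar cap binds)
Taxable value = $1,147,520 − $43,000 − $57,000 = $1,047,520
Port Authority: $1,047,520 × 0.0056 = $5,866.112
Glenbar CSD: $1,047,520 × 0.0098 = $10,265.696
Haverlea County: $1,047,520 × 0.0137 = $14,351.024
Oakmont Township: $1,047,520 × 0.00383 = $4,012.0016
Total = $34,494.8336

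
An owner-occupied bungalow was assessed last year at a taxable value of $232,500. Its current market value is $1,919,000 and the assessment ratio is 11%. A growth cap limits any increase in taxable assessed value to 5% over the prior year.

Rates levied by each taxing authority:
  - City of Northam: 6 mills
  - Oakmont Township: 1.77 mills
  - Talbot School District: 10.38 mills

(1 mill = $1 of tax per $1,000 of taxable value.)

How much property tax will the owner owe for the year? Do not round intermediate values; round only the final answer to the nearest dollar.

$3,831

Uncapped assessed value = $1,919,000 × 0.11 = $211,090
Cap limit = $232,500 × 1.05 = $244,125
Taxable assessed value = min($211,090, $244,125) = $211,090 (cap does not bind)
City of Northam: $211,090 × 0.006 = $1,266.54
Oakmont Township: $211,090 × 0.00177 = $373.6293
Talbot School District: $211,090 × 0.01038 = $2,191.1142
Total = $3,831.2835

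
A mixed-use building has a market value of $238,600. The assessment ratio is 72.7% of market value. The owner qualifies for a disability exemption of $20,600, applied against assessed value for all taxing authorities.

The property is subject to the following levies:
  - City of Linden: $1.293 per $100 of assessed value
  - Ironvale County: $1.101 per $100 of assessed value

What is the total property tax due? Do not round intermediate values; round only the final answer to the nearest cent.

Assessed value = $238,600 × 0.727 = $173,462.2
Taxable value = $173,462.2 − $20,600 = $152,862.2
City of Linden: $152,862.2 × 0.01293 = $1,976.508246
Ironvale County: $152,862.2 × 0.01101 = $1,683.012822
Total = $1,976.508246 + $1,683.012822 = $3,659.521068

$3,659.52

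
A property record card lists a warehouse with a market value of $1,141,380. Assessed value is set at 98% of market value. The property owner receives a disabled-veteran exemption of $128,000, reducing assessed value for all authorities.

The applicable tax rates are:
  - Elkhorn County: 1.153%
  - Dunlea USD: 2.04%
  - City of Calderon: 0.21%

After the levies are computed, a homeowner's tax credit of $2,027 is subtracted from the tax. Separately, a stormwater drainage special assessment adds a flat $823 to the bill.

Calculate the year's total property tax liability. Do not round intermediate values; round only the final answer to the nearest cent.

$32,504.50

Assessed value = $1,141,380 × 0.98 = $1,118,552.4
Taxable value = $1,118,552.4 − $128,000 = $990,552.4
Elkhorn County: $990,552.4 × 0.01153 = $11,421.069172
Dunlea USD: $990,552.4 × 0.0204 = $20,207.26896
City of Calderon: $990,552.4 × 0.0021 = $2,080.16004
Levies subtotal = $33,708.498172
After credit = $33,708.498172 − $2,027 = $31,681.498172
Total = $31,681.498172 + $823 = $32,504.498172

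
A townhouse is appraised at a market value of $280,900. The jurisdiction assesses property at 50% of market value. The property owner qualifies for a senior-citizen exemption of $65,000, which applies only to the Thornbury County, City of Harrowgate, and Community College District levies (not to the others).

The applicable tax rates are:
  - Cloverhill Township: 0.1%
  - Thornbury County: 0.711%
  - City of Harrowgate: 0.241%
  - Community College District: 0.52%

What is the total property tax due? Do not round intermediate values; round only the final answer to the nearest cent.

$1,251.07

Assessed value = $280,900 × 0.5 = $140,450
Cloverhill Township: $140,450 × 0.001 = $140.45
Thornbury County: ($140,450 − $65,000) × 0.00711 = $75,450 × 0.00711 = $536.4495
City of Harrowgate: ($140,450 − $65,000) × 0.00241 = $75,450 × 0.00241 = $181.8345
Community College District: ($140,450 − $65,000) × 0.0052 = $75,450 × 0.0052 = $392.34
Total = $1,251.074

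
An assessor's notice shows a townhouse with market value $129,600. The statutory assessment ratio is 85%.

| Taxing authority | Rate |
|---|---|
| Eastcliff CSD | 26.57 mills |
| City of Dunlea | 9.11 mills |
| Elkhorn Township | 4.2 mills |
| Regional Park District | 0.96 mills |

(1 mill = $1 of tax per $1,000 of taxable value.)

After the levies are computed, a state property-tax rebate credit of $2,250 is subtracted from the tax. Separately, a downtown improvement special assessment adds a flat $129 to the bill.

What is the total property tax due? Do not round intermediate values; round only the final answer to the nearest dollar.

Assessed value = $129,600 × 0.85 = $110,160
Eastcliff CSD: $110,160 × 0.02657 = $2,926.9512
City of Dunlea: $110,160 × 0.00911 = $1,003.5576
Elkhorn Township: $110,160 × 0.0042 = $462.672
Regional Park District: $110,160 × 0.00096 = $105.7536
Levies subtotal = $4,498.9344
After credit = $4,498.9344 − $2,250 = $2,248.9344
Total = $2,248.9344 + $129 = $2,377.9344

$2,378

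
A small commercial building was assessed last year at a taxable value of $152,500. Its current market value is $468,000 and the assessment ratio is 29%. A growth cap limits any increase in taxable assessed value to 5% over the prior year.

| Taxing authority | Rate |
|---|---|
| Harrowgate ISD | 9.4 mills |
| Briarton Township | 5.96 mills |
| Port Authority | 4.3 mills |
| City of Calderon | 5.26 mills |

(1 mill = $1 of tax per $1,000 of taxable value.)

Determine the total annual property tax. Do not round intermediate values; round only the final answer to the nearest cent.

$3,382.14

Uncapped assessed value = $468,000 × 0.29 = $135,720
Cap limit = $152,500 × 1.05 = $160,125
Taxable assessed value = min($135,720, $160,125) = $135,720 (cap does not bind)
Harrowgate ISD: $135,720 × 0.0094 = $1,275.768
Briarton Township: $135,720 × 0.00596 = $808.8912
Port Authority: $135,720 × 0.0043 = $583.596
City of Calderon: $135,720 × 0.00526 = $713.8872
Total = $3,382.1424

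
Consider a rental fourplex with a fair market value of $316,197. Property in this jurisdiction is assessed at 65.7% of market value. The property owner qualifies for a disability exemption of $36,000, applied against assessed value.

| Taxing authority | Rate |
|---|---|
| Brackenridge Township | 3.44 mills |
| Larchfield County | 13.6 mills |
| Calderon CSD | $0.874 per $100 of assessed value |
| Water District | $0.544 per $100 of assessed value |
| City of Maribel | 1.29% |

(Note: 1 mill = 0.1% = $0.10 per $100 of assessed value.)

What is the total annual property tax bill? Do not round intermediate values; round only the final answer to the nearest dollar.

$7,577

Assessed value = $316,197 × 0.657 = $207,741.429
Taxable value = $207,741.429 − $36,000 = $171,741.429
Brackenridge Township: $171,741.429 × 0.00344 = $590.79051576
Larchfield County: $171,741.429 × 0.0136 = $2,335.6834344
Calderon CSD: $171,741.429 × 0.00874 = $1,501.02008946
Water District: $171,741.429 × 0.00544 = $934.27337376
City of Maribel: $171,741.429 × 0.0129 = $2,215.4644341
Total = $7,577.23184748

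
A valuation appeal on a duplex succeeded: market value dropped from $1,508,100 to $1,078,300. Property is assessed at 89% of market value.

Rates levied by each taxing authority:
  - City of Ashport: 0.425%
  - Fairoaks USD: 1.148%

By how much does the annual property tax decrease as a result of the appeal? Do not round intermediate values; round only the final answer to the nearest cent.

$6,017.07

Old assessed value = $1,508,100 × 0.89 = $1,342,209
New assessed value = $1,078,300 × 0.89 = $959,687
Combined rate = 0.00425 + 0.01148 = 0.01573
Old tax = $1,342,209 × 0.01573 = $21,112.94757
New tax = $959,687 × 0.01573 = $15,095.87651
Reduction = $21,112.94757 − $15,095.87651 = $6,017.07106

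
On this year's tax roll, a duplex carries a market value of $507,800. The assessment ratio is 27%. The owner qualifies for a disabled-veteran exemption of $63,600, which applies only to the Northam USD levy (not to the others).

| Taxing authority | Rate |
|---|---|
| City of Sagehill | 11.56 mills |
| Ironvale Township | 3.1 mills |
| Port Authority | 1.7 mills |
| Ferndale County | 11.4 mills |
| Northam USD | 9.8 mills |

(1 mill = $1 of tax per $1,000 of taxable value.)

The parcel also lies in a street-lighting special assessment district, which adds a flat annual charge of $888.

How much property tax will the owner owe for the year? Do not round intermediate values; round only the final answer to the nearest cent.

$5,414.42

Assessed value = $507,800 × 0.27 = $137,106
City of Sagehill: $137,106 × 0.01156 = $1,584.94536
Ironvale Township: $137,106 × 0.0031 = $425.0286
Port Authority: $137,106 × 0.0017 = $233.0802
Ferndale County: $137,106 × 0.0114 = $1,563.0084
Northam USD: ($137,106 − $63,600) × 0.0098 = $73,506 × 0.0098 = $720.3588
Levies subtotal = $4,526.42136
Total = $4,526.42136 + $888 = $5,414.42136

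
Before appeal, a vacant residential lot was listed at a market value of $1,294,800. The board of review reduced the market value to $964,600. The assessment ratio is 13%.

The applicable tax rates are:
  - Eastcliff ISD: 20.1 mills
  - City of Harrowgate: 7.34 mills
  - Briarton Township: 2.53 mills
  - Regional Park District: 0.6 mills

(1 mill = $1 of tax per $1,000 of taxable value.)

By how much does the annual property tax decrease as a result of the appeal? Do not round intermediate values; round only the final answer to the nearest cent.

Old assessed value = $1,294,800 × 0.13 = $168,324
New assessed value = $964,600 × 0.13 = $125,398
Combined rate = 0.0201 + 0.00734 + 0.00253 + 0.0006 = 0.03057
Old tax = $168,324 × 0.03057 = $5,145.66468
New tax = $125,398 × 0.03057 = $3,833.41686
Reduction = $5,145.66468 − $3,833.41686 = $1,312.24782

$1,312.25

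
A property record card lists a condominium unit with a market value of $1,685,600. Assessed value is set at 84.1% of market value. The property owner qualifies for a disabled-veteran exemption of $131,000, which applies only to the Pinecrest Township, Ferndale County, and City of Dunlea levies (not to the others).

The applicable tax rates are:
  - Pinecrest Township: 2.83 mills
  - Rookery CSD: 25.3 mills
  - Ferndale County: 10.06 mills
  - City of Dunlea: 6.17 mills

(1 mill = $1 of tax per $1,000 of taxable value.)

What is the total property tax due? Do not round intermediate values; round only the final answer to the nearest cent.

Assessed value = $1,685,600 × 0.841 = $1,417,589.6
Pinecrest Township: ($1,417,589.6 − $131,000) × 0.00283 = $1,286,589.6 × 0.00283 = $3,641.048568
Rookery CSD: $1,417,589.6 × 0.0253 = $35,865.01688
Ferndale County: ($1,417,589.6 − $131,000) × 0.01006 = $1,286,589.6 × 0.01006 = $12,943.091376
City of Dunlea: ($1,417,589.6 − $131,000) × 0.00617 = $1,286,589.6 × 0.00617 = $7,938.257832
Total = $60,387.414656

$60,387.41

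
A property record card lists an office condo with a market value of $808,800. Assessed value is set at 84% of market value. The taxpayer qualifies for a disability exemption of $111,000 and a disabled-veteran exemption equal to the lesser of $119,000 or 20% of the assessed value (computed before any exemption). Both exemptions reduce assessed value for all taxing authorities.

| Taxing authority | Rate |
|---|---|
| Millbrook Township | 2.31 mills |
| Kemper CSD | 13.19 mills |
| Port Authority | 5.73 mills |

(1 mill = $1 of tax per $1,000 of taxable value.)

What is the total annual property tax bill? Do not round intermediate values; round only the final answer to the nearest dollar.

$9,541

Assessed value = $808,800 × 0.84 = $679,392
Disabled-veteran exemption = min($119,000, 20% × $679,392) = min($119,000, $135,878.4) = $119,000 (dollar cap binds)
Taxable value = $679,392 − $111,000 − $119,000 = $449,392
Millbrook Township: $449,392 × 0.00231 = $1,038.09552
Kemper CSD: $449,392 × 0.01319 = $5,927.48048
Port Authority: $449,392 × 0.00573 = $2,575.01616
Total = $9,540.59216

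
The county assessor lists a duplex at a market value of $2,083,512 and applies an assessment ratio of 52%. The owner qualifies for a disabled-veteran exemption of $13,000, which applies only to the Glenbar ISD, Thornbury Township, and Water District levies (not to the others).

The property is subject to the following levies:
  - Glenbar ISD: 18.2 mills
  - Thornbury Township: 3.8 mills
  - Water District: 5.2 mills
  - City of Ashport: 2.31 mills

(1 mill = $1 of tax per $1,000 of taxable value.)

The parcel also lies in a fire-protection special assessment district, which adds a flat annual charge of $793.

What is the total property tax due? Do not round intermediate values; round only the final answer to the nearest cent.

$32,411.31

Assessed value = $2,083,512 × 0.52 = $1,083,426.24
Glenbar ISD: ($1,083,426.24 − $13,000) × 0.0182 = $1,070,426.24 × 0.0182 = $19,481.757568
Thornbury Township: ($1,083,426.24 − $13,000) × 0.0038 = $1,070,426.24 × 0.0038 = $4,067.619712
Water District: ($1,083,426.24 − $13,000) × 0.0052 = $1,070,426.24 × 0.0052 = $5,566.216448
City of Ashport: $1,083,426.24 × 0.00231 = $2,502.7146144
Levies subtotal = $31,618.3083424
Total = $31,618.3083424 + $793 = $32,411.3083424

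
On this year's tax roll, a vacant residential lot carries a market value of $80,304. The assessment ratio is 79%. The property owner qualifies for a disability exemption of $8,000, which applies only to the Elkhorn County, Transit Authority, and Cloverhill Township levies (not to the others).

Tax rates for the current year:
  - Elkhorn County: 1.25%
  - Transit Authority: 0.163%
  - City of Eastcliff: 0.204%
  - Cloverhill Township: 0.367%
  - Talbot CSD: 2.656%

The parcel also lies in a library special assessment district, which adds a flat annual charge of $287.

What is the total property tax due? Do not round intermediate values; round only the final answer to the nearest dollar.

$3,088

Assessed value = $80,304 × 0.79 = $63,440.16
Elkhorn County: ($63,440.16 − $8,000) × 0.0125 = $55,440.16 × 0.0125 = $693.002
Transit Authority: ($63,440.16 − $8,000) × 0.00163 = $55,440.16 × 0.00163 = $90.3674608
City of Eastcliff: $63,440.16 × 0.00204 = $129.4179264
Cloverhill Township: ($63,440.16 − $8,000) × 0.00367 = $55,440.16 × 0.00367 = $203.4653872
Talbot CSD: $63,440.16 × 0.02656 = $1,684.9706496
Levies subtotal = $2,801.223424
Total = $2,801.223424 + $287 = $3,088.223424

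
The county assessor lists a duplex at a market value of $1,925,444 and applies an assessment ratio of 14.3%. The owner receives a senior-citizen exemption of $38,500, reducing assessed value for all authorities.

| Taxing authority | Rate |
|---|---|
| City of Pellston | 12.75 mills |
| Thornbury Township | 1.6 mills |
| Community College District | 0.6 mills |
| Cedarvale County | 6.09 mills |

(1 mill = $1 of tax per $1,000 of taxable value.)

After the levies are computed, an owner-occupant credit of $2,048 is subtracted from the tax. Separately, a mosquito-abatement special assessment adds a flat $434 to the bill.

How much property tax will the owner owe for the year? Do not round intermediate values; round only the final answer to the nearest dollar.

$3,369

Assessed value = $1,925,444 × 0.143 = $275,338.492
Taxable value = $275,338.492 − $38,500 = $236,838.492
City of Pellston: $236,838.492 × 0.01275 = $3,019.690773
Thornbury Township: $236,838.492 × 0.0016 = $378.9415872
Community College District: $236,838.492 × 0.0006 = $142.1030952
Cedarvale County: $236,838.492 × 0.00609 = $1,442.34641628
Levies subtotal = $4,983.08187168
After credit = $4,983.08187168 − $2,048 = $2,935.08187168
Total = $2,935.08187168 + $434 = $3,369.08187168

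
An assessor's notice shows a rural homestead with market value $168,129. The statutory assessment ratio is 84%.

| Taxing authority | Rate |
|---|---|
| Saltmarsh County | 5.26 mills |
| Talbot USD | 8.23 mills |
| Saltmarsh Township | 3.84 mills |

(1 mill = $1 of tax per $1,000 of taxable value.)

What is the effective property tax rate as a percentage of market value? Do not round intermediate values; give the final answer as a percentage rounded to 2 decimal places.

1.46%

Assessed value = $168,129 × 0.84 = $141,228.36
Saltmarsh County: $141,228.36 × 0.00526 = $742.8611736
Talbot USD: $141,228.36 × 0.00823 = $1,162.3094028
Saltmarsh Township: $141,228.36 × 0.00384 = $542.3169024
Total tax = $2,447.4874788
Effective rate = $2,447.4874788 ÷ $168,129 = 1.46% of market value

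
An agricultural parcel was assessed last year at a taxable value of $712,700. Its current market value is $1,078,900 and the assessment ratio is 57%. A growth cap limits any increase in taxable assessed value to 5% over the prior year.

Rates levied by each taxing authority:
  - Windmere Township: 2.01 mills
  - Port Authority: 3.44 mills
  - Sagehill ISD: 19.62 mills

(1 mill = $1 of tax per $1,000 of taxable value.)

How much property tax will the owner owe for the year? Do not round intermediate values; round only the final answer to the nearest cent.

Uncapped assessed value = $1,078,900 × 0.57 = $614,973
Cap limit = $712,700 × 1.05 = $748,335
Taxable assessed value = min($614,973, $748,335) = $614,973 (cap does not bind)
Windmere Township: $614,973 × 0.00201 = $1,236.09573
Port Authority: $614,973 × 0.00344 = $2,115.50712
Sagehill ISD: $614,973 × 0.01962 = $12,065.77026
Total = $15,417.37311

$15,417.37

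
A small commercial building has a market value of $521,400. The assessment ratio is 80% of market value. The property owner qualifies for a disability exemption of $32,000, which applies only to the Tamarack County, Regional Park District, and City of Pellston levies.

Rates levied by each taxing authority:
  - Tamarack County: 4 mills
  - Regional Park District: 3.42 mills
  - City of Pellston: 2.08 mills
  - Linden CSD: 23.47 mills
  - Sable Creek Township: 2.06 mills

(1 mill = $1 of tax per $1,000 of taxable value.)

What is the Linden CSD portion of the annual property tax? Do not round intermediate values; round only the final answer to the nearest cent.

$9,789.81

Assessed value = $521,400 × 0.8 = $417,120
Linden CSD taxable value = $417,120 (exemption does not apply)
Linden CSD levy = $417,120 × 0.02347 = $9,789.8064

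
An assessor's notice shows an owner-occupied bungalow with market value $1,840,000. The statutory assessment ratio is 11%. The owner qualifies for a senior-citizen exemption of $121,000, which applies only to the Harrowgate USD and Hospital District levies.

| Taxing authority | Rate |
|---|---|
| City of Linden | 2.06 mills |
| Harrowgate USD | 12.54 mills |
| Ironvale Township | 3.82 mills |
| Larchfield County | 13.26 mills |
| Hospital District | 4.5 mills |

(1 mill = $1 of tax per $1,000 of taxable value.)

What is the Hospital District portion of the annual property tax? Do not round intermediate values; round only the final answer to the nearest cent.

$366.30

Assessed value = $1,840,000 × 0.11 = $202,400
Hospital District taxable value = $202,400 − $121,000 = $81,400
Hospital District levy = $81,400 × 0.0045 = $366.3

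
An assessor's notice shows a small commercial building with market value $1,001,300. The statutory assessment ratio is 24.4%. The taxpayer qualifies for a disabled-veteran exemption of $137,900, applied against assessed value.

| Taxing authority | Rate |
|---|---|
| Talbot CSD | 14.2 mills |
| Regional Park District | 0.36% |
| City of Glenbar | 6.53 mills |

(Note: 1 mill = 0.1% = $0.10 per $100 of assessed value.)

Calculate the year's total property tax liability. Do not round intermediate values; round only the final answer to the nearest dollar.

Assessed value = $1,001,300 × 0.244 = $244,317.2
Taxable value = $244,317.2 − $137,900 = $106,417.2
Talbot CSD: $106,417.2 × 0.0142 = $1,511.12424
Regional Park District: $106,417.2 × 0.0036 = $383.10192
City of Glenbar: $106,417.2 × 0.00653 = $694.904316
Total = $2,589.130476

$2,589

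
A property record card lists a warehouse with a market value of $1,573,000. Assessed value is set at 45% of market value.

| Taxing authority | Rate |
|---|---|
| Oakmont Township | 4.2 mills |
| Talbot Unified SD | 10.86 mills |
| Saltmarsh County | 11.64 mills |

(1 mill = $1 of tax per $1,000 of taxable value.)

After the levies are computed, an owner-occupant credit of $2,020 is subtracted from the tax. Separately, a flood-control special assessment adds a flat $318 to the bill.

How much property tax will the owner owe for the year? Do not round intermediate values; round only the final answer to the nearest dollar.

$17,198

Assessed value = $1,573,000 × 0.45 = $707,850
Oakmont Township: $707,850 × 0.0042 = $2,972.97
Talbot Unified SD: $707,850 × 0.01086 = $7,687.251
Saltmarsh County: $707,850 × 0.01164 = $8,239.374
Levies subtotal = $18,899.595
After credit = $18,899.595 − $2,020 = $16,879.595
Total = $16,879.595 + $318 = $17,197.595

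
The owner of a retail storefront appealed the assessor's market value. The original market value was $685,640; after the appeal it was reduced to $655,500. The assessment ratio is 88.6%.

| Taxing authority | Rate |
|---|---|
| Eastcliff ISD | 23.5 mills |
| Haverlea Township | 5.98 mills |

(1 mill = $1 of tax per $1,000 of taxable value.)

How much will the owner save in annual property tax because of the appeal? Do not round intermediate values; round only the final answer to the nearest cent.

$787.24

Old assessed value = $685,640 × 0.886 = $607,477.04
New assessed value = $655,500 × 0.886 = $580,773
Combined rate = 0.0235 + 0.00598 = 0.02948
Old tax = $607,477.04 × 0.02948 = $17,908.4231392
New tax = $580,773 × 0.02948 = $17,121.18804
Reduction = $17,908.4231392 − $17,121.18804 = $787.2350992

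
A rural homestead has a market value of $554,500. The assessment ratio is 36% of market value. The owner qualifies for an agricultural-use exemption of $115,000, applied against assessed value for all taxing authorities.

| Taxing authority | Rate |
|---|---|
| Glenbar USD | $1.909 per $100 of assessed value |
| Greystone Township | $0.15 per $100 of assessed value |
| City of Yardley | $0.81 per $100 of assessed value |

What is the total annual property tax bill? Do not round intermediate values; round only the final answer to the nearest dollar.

Assessed value = $554,500 × 0.36 = $199,620
Taxable value = $199,620 − $115,000 = $84,620
Glenbar USD: $84,620 × 0.01909 = $1,615.3958
Greystone Township: $84,620 × 0.0015 = $126.93
City of Yardley: $84,620 × 0.0081 = $685.422
Total = $1,615.3958 + $126.93 + $685.422 = $2,427.7478

$2,428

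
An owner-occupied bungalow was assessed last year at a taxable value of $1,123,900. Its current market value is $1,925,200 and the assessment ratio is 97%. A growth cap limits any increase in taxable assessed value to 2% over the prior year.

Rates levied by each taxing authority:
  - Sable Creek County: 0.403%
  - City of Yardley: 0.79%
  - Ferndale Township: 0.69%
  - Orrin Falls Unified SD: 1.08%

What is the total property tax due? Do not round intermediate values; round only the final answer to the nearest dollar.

Uncapped assessed value = $1,925,200 × 0.97 = $1,867,444
Cap limit = $1,123,900 × 1.02 = $1,146,378
Taxable assessed value = min($1,867,444, $1,146,378) = $1,146,378 (cap binds)
Sable Creek County: $1,146,378 × 0.00403 = $4,619.90334
City of Yardley: $1,146,378 × 0.0079 = $9,056.3862
Ferndale Township: $1,146,378 × 0.0069 = $7,910.0082
Orrin Falls Unified SD: $1,146,378 × 0.0108 = $12,380.8824
Total = $33,967.18014

$33,967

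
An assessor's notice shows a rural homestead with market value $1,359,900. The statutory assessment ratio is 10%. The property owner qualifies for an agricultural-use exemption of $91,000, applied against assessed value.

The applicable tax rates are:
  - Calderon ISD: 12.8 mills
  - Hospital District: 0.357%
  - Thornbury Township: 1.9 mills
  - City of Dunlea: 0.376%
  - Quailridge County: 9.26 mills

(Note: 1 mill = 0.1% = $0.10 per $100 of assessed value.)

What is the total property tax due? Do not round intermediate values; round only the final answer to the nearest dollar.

Assessed value = $1,359,900 × 0.1 = $135,990
Taxable value = $135,990 − $91,000 = $44,990
Calderon ISD: $44,990 × 0.0128 = $575.872
Hospital District: $44,990 × 0.00357 = $160.6143
Thornbury Township: $44,990 × 0.0019 = $85.481
City of Dunlea: $44,990 × 0.00376 = $169.1624
Quailridge County: $44,990 × 0.00926 = $416.6074
Total = $1,407.7371

$1,408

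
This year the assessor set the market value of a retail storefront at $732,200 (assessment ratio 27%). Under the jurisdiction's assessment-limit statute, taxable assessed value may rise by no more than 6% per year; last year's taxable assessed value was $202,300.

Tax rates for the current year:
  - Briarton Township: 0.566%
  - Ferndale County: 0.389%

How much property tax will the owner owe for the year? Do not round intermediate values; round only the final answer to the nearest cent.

Uncapped assessed value = $732,200 × 0.27 = $197,694
Cap limit = $202,300 × 1.06 = $214,438
Taxable assessed value = min($197,694, $214,438) = $197,694 (cap does not bind)
Briarton Township: $197,694 × 0.00566 = $1,118.94804
Ferndale County: $197,694 × 0.00389 = $769.02966
Total = $1,887.9777

$1,887.98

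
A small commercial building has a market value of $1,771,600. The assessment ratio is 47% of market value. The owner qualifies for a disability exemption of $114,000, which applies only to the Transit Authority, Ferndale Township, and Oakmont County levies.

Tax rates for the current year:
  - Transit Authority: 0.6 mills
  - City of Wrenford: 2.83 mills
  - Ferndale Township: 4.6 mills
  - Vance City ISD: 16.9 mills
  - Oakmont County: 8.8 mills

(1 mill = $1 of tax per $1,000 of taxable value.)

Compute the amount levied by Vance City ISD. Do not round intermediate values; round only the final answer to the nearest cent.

$14,071.82

Assessed value = $1,771,600 × 0.47 = $832,652
Vance City ISD taxable value = $832,652 (exemption does not apply)
Vance City ISD levy = $832,652 × 0.0169 = $14,071.8188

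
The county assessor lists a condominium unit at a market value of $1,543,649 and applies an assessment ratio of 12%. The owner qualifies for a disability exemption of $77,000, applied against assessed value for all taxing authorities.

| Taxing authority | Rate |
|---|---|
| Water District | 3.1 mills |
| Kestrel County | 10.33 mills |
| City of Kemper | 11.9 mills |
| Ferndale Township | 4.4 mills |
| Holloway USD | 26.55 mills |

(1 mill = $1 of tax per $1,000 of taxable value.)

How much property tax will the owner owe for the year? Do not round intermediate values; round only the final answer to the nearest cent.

$6,091.63

Assessed value = $1,543,649 × 0.12 = $185,237.88
Taxable value = $185,237.88 − $77,000 = $108,237.88
Water District: $108,237.88 × 0.0031 = $335.537428
Kestrel County: $108,237.88 × 0.01033 = $1,118.0973004
City of Kemper: $108,237.88 × 0.0119 = $1,288.030772
Ferndale Township: $108,237.88 × 0.0044 = $476.246672
Holloway USD: $108,237.88 × 0.02655 = $2,873.715714
Total = $335.537428 + $1,118.0973004 + $1,288.030772 + $476.246672 + $2,873.715714 = $6,091.6278864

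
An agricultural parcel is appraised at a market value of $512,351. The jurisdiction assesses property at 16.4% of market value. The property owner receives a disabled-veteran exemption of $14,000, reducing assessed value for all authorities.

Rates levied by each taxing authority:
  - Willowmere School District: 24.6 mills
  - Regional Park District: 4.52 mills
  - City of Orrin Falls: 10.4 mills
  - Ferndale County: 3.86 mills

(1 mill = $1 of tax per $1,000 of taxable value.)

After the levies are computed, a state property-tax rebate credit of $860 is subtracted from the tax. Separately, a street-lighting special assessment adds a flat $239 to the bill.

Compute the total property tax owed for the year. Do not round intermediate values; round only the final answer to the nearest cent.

Assessed value = $512,351 × 0.164 = $84,025.564
Taxable value = $84,025.564 − $14,000 = $70,025.564
Willowmere School District: $70,025.564 × 0.0246 = $1,722.6288744
Regional Park District: $70,025.564 × 0.00452 = $316.51554928
City of Orrin Falls: $70,025.564 × 0.0104 = $728.2658656
Ferndale County: $70,025.564 × 0.00386 = $270.29867704
Levies subtotal = $3,037.70896632
After credit = $3,037.70896632 − $860 = $2,177.70896632
Total = $2,177.70896632 + $239 = $2,416.70896632

$2,416.71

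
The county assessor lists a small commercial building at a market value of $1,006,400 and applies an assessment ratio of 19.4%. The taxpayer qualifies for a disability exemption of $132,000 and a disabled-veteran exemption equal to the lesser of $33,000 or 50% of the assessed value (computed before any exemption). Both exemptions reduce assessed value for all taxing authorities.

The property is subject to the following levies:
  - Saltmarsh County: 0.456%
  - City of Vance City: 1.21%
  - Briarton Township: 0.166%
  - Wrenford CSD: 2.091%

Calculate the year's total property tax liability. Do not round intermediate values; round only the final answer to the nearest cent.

$1,186.38

Assessed value = $1,006,400 × 0.194 = $195,241.6
Disabled-veteran exemption = min($33,000, 50% × $195,241.6) = min($33,000, $97,620.8) = $33,000 (dollar cap binds)
Taxable value = $195,241.6 − $132,000 − $33,000 = $30,241.6
Saltmarsh County: $30,241.6 × 0.00456 = $137.901696
City of Vance City: $30,241.6 × 0.0121 = $365.92336
Briarton Township: $30,241.6 × 0.00166 = $50.201056
Wrenford CSD: $30,241.6 × 0.02091 = $632.351856
Total = $1,186.377968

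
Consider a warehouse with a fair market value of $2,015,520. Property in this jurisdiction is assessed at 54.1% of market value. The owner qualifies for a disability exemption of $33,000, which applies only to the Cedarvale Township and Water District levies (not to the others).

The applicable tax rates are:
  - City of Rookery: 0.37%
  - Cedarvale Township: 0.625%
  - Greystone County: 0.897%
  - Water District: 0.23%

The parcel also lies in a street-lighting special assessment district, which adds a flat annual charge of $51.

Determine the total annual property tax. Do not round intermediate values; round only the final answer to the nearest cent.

Assessed value = $2,015,520 × 0.541 = $1,090,396.32
City of Rookery: $1,090,396.32 × 0.0037 = $4,034.466384
Cedarvale Township: ($1,090,396.32 − $33,000) × 0.00625 = $1,057,396.32 × 0.00625 = $6,608.727
Greystone County: $1,090,396.32 × 0.00897 = $9,780.8549904
Water District: ($1,090,396.32 − $33,000) × 0.0023 = $1,057,396.32 × 0.0023 = $2,432.011536
Levies subtotal = $22,856.0599104
Total = $22,856.0599104 + $51 = $22,907.0599104

$22,907.06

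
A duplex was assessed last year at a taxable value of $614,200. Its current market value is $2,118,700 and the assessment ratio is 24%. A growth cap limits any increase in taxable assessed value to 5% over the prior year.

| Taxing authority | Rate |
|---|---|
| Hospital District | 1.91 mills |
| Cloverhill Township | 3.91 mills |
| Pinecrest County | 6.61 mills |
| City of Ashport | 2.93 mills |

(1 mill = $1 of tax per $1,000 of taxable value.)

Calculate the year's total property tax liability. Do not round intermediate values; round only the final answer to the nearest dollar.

$7,810

Uncapped assessed value = $2,118,700 × 0.24 = $508,488
Cap limit = $614,200 × 1.05 = $644,910
Taxable assessed value = min($508,488, $644,910) = $508,488 (cap does not bind)
Hospital District: $508,488 × 0.00191 = $971.21208
Cloverhill Township: $508,488 × 0.00391 = $1,988.18808
Pinecrest County: $508,488 × 0.00661 = $3,361.10568
City of Ashport: $508,488 × 0.00293 = $1,489.86984
Total = $7,810.37568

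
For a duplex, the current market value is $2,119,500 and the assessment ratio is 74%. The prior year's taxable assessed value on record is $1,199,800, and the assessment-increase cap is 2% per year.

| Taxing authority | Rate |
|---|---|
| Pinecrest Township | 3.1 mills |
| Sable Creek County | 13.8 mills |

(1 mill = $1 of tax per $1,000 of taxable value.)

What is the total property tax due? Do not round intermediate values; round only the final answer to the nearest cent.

$20,682.15

Uncapped assessed value = $2,119,500 × 0.74 = $1,568,430
Cap limit = $1,199,800 × 1.02 = $1,223,796
Taxable assessed value = min($1,568,430, $1,223,796) = $1,223,796 (cap binds)
Pinecrest Township: $1,223,796 × 0.0031 = $3,793.7676
Sable Creek County: $1,223,796 × 0.0138 = $16,888.3848
Total = $20,682.1524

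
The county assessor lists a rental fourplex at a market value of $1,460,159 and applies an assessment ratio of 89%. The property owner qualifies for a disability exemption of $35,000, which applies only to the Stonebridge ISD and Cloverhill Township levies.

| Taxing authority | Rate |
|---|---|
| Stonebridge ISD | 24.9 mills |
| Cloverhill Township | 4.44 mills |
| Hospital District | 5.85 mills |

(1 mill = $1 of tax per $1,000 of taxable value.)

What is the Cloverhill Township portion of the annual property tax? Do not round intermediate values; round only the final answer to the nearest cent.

Assessed value = $1,460,159 × 0.89 = $1,299,541.51
Cloverhill Township taxable value = $1,299,541.51 − $35,000 = $1,264,541.51
Cloverhill Township levy = $1,264,541.51 × 0.00444 = $5,614.5643044

$5,614.56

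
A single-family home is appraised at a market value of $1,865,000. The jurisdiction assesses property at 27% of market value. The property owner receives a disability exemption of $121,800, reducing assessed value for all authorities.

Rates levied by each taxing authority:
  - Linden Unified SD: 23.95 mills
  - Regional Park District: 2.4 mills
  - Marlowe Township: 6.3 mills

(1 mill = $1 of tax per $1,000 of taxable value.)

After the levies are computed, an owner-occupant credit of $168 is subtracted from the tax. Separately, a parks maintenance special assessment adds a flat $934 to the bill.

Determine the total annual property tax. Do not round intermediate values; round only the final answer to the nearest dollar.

$13,230

Assessed value = $1,865,000 × 0.27 = $503,550
Taxable value = $503,550 − $121,800 = $381,750
Linden Unified SD: $381,750 × 0.02395 = $9,142.9125
Regional Park District: $381,750 × 0.0024 = $916.2
Marlowe Township: $381,750 × 0.0063 = $2,405.025
Levies subtotal = $12,464.1375
After credit = $12,464.1375 − $168 = $12,296.1375
Total = $12,296.1375 + $934 = $13,230.1375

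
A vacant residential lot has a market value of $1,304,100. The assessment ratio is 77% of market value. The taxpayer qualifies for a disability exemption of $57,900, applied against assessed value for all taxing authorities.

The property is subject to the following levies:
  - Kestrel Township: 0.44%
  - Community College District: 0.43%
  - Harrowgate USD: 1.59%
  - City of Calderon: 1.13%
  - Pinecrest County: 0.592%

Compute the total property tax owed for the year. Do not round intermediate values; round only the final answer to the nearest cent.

$39,572.47

Assessed value = $1,304,100 × 0.77 = $1,004,157
Taxable value = $1,004,157 − $57,900 = $946,257
Kestrel Township: $946,257 × 0.0044 = $4,163.5308
Community College District: $946,257 × 0.0043 = $4,068.9051
Harrowgate USD: $946,257 × 0.0159 = $15,045.4863
City of Calderon: $946,257 × 0.0113 = $10,692.7041
Pinecrest County: $946,257 × 0.00592 = $5,601.84144
Total = $4,163.5308 + $4,068.9051 + $15,045.4863 + $10,692.7041 + $5,601.84144 = $39,572.46774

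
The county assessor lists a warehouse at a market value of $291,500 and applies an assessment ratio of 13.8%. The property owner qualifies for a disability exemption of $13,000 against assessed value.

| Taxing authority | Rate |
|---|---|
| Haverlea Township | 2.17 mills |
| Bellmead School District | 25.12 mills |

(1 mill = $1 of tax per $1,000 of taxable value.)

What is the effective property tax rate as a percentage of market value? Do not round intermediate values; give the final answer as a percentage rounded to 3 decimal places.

Assessed value = $291,500 × 0.138 = $40,227
Taxable value = $40,227 − $13,000 = $27,227
Haverlea Township: $27,227 × 0.00217 = $59.08259
Bellmead School District: $27,227 × 0.02512 = $683.94224
Total tax = $743.02483
Effective rate = $743.02483 ÷ $291,500 = 0.255% of market value

0.255%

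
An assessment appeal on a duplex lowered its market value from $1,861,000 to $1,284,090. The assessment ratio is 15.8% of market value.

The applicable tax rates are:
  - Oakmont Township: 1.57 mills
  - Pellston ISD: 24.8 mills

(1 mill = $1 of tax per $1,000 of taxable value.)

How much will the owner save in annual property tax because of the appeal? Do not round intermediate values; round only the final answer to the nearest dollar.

Old assessed value = $1,861,000 × 0.158 = $294,038
New assessed value = $1,284,090 × 0.158 = $202,886.22
Combined rate = 0.00157 + 0.0248 = 0.02637
Old tax = $294,038 × 0.02637 = $7,753.78206
New tax = $202,886.22 × 0.02637 = $5,350.1096214
Reduction = $7,753.78206 − $5,350.1096214 = $2,403.6724386

$2,404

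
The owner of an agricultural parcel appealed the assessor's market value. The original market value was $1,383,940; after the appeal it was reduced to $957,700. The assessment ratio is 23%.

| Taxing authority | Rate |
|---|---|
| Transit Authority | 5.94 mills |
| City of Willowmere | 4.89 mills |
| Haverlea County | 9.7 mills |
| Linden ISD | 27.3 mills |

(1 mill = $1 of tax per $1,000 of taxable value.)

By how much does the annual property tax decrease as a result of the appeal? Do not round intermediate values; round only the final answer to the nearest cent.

$4,689.02

Old assessed value = $1,383,940 × 0.23 = $318,306.2
New assessed value = $957,700 × 0.23 = $220,271
Combined rate = 0.00594 + 0.00489 + 0.0097 + 0.0273 = 0.04783
Old tax = $318,306.2 × 0.04783 = $15,224.585546
New tax = $220,271 × 0.04783 = $10,535.56193
Reduction = $15,224.585546 − $10,535.56193 = $4,689.023616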